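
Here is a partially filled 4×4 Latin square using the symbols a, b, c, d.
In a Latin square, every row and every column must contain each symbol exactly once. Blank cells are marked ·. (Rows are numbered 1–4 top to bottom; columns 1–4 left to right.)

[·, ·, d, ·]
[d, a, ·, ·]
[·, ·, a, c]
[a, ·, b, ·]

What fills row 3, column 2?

d

Row 2, column 3: row 2 has {a, d} and column 3 has {a, b, d}, leaving only c.
Row 2, column 4: row 2 has {a, c, d} and column 4 has {c}, leaving only b.
Row 1, column 4: row 1 has {d} and column 4 has {b, c}, leaving only a.
Row 3, column 1: row 3 has {a, c} and column 1 has {a, d}, leaving only b.
Row 3 already has {a, b, c} and column 2 already has {a}, so row 3, column 2 must be d.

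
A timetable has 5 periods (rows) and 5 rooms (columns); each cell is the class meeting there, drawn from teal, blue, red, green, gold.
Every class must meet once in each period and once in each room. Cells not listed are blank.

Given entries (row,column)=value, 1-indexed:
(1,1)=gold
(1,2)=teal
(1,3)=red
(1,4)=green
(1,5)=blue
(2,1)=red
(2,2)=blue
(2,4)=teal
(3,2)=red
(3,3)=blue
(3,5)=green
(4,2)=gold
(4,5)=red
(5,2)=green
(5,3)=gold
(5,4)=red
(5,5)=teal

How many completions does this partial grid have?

Period 2, room 3: eliminating its period and room leaves {green}.
Period 2, room 5: eliminating its period and room leaves {gold}.
Period 3, room 1: eliminating its period and room leaves {teal}.
Period 3, room 4: eliminating its period and room leaves {gold}.
Period 4, room 1: eliminating its period and room leaves {teal, blue, green}.
Period 4, room 3: eliminating its period and room leaves {teal, green}.
Period 4, room 4: eliminating its period and room leaves {blue}.
Period 5, room 1: eliminating its period and room leaves {blue}.
Only one assignment across all blanks avoids any period or room repeat, giving 1 completion.

1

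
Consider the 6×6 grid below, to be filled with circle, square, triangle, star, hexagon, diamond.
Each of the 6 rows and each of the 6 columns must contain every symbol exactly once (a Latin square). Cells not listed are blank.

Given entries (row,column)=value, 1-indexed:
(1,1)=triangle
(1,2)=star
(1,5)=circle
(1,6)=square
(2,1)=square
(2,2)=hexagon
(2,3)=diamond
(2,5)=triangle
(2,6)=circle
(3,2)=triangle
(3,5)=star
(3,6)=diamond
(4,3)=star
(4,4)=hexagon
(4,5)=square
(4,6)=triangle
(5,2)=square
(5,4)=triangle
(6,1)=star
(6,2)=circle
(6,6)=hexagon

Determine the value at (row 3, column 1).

hexagon

Row 1, column 3: row 1 has {circle, square, triangle, star} and column 3 has {star, diamond}, leaving only hexagon.
Row 1, column 4: row 1 has {circle, square, triangle, star, hexagon} and column 4 has {triangle, hexagon}, leaving only diamond.
Row 2, column 4: row 2 has {circle, square, triangle, hexagon, diamond} and column 4 has {triangle, hexagon, diamond}, leaving only star.
Row 4, column 2: row 4 has {square, triangle, star, hexagon} and column 2 has {circle, square, triangle, star, hexagon}, leaving only diamond.
Row 4, column 1: row 4 has {square, triangle, star, hexagon, diamond} and column 1 has {square, triangle, star}, leaving only circle.
Row 3 already has {triangle, star, diamond} and column 1 already has {circle, square, triangle, star}, so row 3, column 1 must be hexagon.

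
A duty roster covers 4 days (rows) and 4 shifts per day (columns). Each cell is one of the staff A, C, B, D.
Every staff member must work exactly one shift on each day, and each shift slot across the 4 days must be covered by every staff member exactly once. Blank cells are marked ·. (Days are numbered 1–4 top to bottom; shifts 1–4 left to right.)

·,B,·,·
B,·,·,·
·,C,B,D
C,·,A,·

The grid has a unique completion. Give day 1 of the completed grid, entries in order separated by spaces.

D B C A

Day 3, shift 1: day 3 has {C, B, D} and shift 1 has {C, B}, leaving only A.
Day 1, shift 1: day 1 has {B} and shift 1 has {A, C, B}, leaving only D.
Day 1, shift 3: day 1 has {B, D} and shift 3 has {A, B}, leaving only C.
Day 1, shift 4: day 1 has {C, B, D} and shift 4 has {D}, leaving only A.
So day 1 reads: D B C A.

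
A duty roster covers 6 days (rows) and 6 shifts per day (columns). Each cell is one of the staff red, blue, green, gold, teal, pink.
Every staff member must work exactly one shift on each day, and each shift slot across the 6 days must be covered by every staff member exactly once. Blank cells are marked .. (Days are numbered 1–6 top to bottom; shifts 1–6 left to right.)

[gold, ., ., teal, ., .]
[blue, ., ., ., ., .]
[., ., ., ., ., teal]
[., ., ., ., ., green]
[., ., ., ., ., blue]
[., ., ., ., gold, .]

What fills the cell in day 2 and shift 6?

Day 2, shift 6 is narrowed to {red, gold, pink}.
If it were red, then day 6, shift 6 would be left with no valid symbol.
If it were pink, then day 6, shift 6 would be left with no valid symbol.
So day 2, shift 6 must be gold.

gold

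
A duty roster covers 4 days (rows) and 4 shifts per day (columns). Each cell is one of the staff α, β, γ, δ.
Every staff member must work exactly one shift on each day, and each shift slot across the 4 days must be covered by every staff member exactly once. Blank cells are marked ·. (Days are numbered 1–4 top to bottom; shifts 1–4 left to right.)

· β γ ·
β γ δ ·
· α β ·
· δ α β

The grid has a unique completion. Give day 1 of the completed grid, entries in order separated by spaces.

α β γ δ

Day 2, shift 4: day 2 has {β, γ, δ} and shift 4 has {β}, leaving only α.
Day 1, shift 4: day 1 has {β, γ} and shift 4 has {α, β}, leaving only δ.
Day 1, shift 1: day 1 has {β, γ, δ} and shift 1 has {β}, leaving only α.
So day 1 reads: α β γ δ.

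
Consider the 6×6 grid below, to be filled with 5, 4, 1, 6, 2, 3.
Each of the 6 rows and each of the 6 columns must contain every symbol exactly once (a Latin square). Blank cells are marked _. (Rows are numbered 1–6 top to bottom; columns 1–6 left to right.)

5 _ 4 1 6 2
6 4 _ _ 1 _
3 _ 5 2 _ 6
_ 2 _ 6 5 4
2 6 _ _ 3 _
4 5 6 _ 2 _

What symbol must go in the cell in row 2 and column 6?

3

Row 1, column 2: row 1 has {5, 4, 1, 6, 2} and column 2 has {5, 4, 6, 2}, leaving only 3.
Row 3, column 2: row 3 has {5, 6, 2, 3} and column 2 has {5, 4, 6, 2, 3}, leaving only 1.
Row 3, column 5: row 3 has {5, 1, 6, 2, 3} and column 5 has {5, 1, 6, 2, 3}, leaving only 4.
Row 4, column 1: row 4 has {5, 4, 6, 2} and column 1 has {5, 4, 6, 2, 3}, leaving only 1.
Row 4, column 3: row 4 has {5, 4, 1, 6, 2} and column 3 has {5, 4, 6}, leaving only 3.
Row 2, column 3: row 2 has {4, 1, 6} and column 3 has {5, 4, 6, 3}, leaving only 2.
Row 5, column 3: row 5 has {6, 2, 3} and column 3 has {5, 4, 6, 2, 3}, leaving only 1.
Row 5, column 6: row 5 has {1, 6, 2, 3} and column 6 has {4, 6, 2}, leaving only 5.
Row 2 already has {4, 1, 6, 2} and column 6 already has {5, 4, 6, 2}, so row 2, column 6 must be 3.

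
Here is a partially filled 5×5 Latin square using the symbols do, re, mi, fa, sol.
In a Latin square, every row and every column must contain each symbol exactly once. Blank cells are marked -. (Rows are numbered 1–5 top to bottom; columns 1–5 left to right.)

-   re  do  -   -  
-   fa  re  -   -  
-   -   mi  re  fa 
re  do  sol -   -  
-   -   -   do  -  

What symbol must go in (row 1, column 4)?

Row 3, column 2: row 3 has {re, mi, fa} and column 2 has {do, re, fa}, leaving only sol.
Row 3, column 1: row 3 has {re, mi, fa, sol} and column 1 has {re}, leaving only do.
Row 4, column 5: row 4 has {do, re, sol} and column 5 has {fa}, leaving only mi.
Row 1, column 5: row 1 has {do, re} and column 5 has {mi, fa}, leaving only sol.
Row 2, column 5: row 2 has {re, fa} and column 5 has {mi, fa, sol}, leaving only do.
Row 4, column 4: row 4 has {do, re, mi, sol} and column 4 has {do, re}, leaving only fa.
Row 1 already has {do, re, sol} and column 4 already has {do, re, fa}, so row 1, column 4 must be mi.

mi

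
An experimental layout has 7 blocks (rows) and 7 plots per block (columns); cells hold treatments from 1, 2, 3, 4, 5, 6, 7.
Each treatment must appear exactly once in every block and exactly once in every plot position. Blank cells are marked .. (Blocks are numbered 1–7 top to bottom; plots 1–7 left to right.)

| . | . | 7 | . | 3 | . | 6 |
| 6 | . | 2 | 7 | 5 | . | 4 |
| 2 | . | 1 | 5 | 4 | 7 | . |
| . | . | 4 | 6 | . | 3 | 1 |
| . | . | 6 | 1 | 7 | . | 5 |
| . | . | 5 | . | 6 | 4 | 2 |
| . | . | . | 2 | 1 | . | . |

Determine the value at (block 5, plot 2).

Block 1, plot 4: block 1 has {3, 6, 7} and plot 4 has {1, 2, 5, 6, 7}, leaving only 4.
Block 2, plot 6: block 2 has {2, 4, 5, 6, 7} and plot 6 has {3, 4, 7}, leaving only 1.
Block 2, plot 2: block 2 has {1, 2, 4, 5, 6, 7} and plot 2 has {}, leaving only 3.
Block 3, plot 2: block 3 has {1, 2, 4, 5, 7} and plot 2 has {3}, leaving only 6.
Block 3, plot 7: block 3 has {1, 2, 4, 5, 6, 7} and plot 7 has {1, 2, 4, 5, 6}, leaving only 3.
Block 4, plot 5: block 4 has {1, 3, 4, 6} and plot 5 has {1, 3, 4, 5, 6, 7}, leaving only 2.
Block 5, plot 6: block 5 has {1, 5, 6, 7} and plot 6 has {1, 3, 4, 7}, leaving only 2.
Block 5 already has {1, 2, 5, 6, 7} and plot 2 already has {3, 6}, so block 5, plot 2 must be 4.

4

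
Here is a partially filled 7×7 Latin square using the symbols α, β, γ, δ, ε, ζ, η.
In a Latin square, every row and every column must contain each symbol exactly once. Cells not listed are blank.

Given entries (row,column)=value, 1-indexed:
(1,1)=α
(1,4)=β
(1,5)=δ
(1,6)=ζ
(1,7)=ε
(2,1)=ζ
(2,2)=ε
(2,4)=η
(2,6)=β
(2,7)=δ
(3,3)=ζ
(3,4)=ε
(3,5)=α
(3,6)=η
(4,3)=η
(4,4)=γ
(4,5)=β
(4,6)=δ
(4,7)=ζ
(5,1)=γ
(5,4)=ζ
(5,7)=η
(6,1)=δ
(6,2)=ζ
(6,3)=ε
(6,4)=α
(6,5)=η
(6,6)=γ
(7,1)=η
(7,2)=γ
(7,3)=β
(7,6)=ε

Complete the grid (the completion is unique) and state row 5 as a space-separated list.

γ β δ ζ ε α η

Row 5, column 5: row 5 has {γ, ζ, η} and column 5 has {α, β, δ, η}, leaving only ε.
Row 5, column 6: row 5 has {γ, ε, ζ, η} and column 6 has {β, γ, δ, ε, ζ, η}, leaving only α.
Row 5, column 3: row 5 has {α, γ, ε, ζ, η} and column 3 has {β, ε, ζ, η}, leaving only δ.
Row 5, column 2: row 5 has {α, γ, δ, ε, ζ, η} and column 2 has {γ, ε, ζ}, leaving only β.
So row 5 reads: γ β δ ζ ε α η.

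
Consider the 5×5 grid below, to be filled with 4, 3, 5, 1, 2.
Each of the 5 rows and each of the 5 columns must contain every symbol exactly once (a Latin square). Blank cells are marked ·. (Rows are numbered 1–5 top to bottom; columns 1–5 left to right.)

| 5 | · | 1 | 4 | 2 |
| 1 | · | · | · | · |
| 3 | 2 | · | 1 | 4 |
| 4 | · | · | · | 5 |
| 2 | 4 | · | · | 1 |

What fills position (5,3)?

Row 1, column 2: row 1 has {4, 5, 1, 2} and column 2 has {4, 2}, leaving only 3.
Row 2, column 2: row 2 has {1} and column 2 has {4, 3, 2}, leaving only 5.
Row 2, column 5: row 2 has {5, 1} and column 5 has {4, 5, 1, 2}, leaving only 3.
Row 2, column 4: row 2 has {3, 5, 1} and column 4 has {4, 1}, leaving only 2.
Row 2, column 3: row 2 has {3, 5, 1, 2} and column 3 has {1}, leaving only 4.
Row 3, column 3: row 3 has {4, 3, 1, 2} and column 3 has {4, 1}, leaving only 5.
Row 5 already has {4, 1, 2} and column 3 already has {4, 5, 1}, so row 5, column 3 must be 3.

3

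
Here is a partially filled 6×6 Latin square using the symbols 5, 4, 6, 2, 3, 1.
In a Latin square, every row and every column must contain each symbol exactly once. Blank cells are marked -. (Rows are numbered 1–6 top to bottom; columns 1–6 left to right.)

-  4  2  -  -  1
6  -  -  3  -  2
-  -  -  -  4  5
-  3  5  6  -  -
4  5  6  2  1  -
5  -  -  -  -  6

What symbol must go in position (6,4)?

4

Row 1, column 1: row 1 has {4, 2, 1} and column 1 has {5, 4, 6}, leaving only 3.
Row 1, column 4: row 1 has {4, 2, 3, 1} and column 4 has {6, 2, 3}, leaving only 5.
Row 1, column 5: row 1 has {5, 4, 2, 3, 1} and column 5 has {4, 1}, leaving only 6.
Row 2, column 2: row 2 has {6, 2, 3} and column 2 has {5, 4, 3}, leaving only 1.
Row 2, column 3: row 2 has {6, 2, 3, 1} and column 3 has {5, 6, 2}, leaving only 4.
Row 2, column 5: row 2 has {4, 6, 2, 3, 1} and column 5 has {4, 6, 1}, leaving only 5.
Row 3, column 4: row 3 has {5, 4} and column 4 has {5, 6, 2, 3}, leaving only 1.
Row 6 already has {5, 6} and column 4 already has {5, 6, 2, 3, 1}, so row 6, column 4 must be 4.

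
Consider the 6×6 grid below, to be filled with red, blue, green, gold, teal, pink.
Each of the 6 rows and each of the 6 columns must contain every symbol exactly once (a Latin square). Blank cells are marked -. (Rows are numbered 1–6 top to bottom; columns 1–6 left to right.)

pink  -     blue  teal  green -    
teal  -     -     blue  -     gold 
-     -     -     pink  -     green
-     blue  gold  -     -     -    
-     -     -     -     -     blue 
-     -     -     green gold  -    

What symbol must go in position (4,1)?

Row 1, column 6: row 1 has {blue, green, teal, pink} and column 6 has {blue, green, gold}, leaving only red.
Row 1, column 2: row 1 has {red, blue, green, teal, pink} and column 2 has {blue}, leaving only gold.
Row 4, column 4: row 4 has {blue, gold} and column 4 has {blue, green, teal, pink}, leaving only red.
Row 4 already has {red, blue, gold} and column 1 already has {teal, pink}, so row 4, column 1 must be green.

green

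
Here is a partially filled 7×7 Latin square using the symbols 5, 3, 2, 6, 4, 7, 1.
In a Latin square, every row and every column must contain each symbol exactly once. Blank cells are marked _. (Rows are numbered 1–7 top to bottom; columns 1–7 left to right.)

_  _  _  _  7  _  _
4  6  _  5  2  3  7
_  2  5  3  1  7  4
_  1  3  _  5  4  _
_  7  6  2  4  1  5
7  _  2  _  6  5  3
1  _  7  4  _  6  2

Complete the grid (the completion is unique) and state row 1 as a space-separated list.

5 3 4 6 7 2 1

Row 1, column 6: row 1 has {7} and column 6 has {5, 3, 6, 4, 7, 1}, leaving only 2.
Row 2, column 3: row 2 has {5, 3, 2, 6, 4, 7} and column 3 has {5, 3, 2, 6, 7}, leaving only 1.
Row 1, column 3: row 1 has {2, 7} and column 3 has {5, 3, 2, 6, 7, 1}, leaving only 4.
Row 3, column 1: row 3 has {5, 3, 2, 4, 7, 1} and column 1 has {4, 7, 1}, leaving only 6.
Row 4, column 1: row 4 has {5, 3, 4, 1} and column 1 has {6, 4, 7, 1}, leaving only 2.
Row 4, column 7: row 4 has {5, 3, 2, 4, 1} and column 7 has {5, 3, 2, 4, 7}, leaving only 6.
Row 1, column 7: row 1 has {2, 4, 7} and column 7 has {5, 3, 2, 6, 4, 7}, leaving only 1.
Row 1, column 4: row 1 has {2, 4, 7, 1} and column 4 has {5, 3, 2, 4}, leaving only 6.
Row 4, column 4: row 4 has {5, 3, 2, 6, 4, 1} and column 4 has {5, 3, 2, 6, 4}, leaving only 7.
Row 5, column 1: row 5 has {5, 2, 6, 4, 7, 1} and column 1 has {2, 6, 4, 7, 1}, leaving only 3.
Row 1, column 1: row 1 has {2, 6, 4, 7, 1} and column 1 has {3, 2, 6, 4, 7, 1}, leaving only 5.
Row 1, column 2: row 1 has {5, 2, 6, 4, 7, 1} and column 2 has {2, 6, 7, 1}, leaving only 3.
So row 1 reads: 5 3 4 6 7 2 1.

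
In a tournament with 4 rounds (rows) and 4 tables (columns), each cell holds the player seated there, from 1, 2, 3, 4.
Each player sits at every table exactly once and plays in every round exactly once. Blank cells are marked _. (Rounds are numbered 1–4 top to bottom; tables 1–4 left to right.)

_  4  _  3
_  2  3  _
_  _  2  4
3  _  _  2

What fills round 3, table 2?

3

Round 1, table 3: round 1 has {3, 4} and table 3 has {2, 3}, leaving only 1.
Round 1, table 1: round 1 has {1, 3, 4} and table 1 has {3}, leaving only 2.
Round 2, table 4: round 2 has {2, 3} and table 4 has {2, 3, 4}, leaving only 1.
Round 2, table 1: round 2 has {1, 2, 3} and table 1 has {2, 3}, leaving only 4.
Round 3, table 1: round 3 has {2, 4} and table 1 has {2, 3, 4}, leaving only 1.
Round 3 already has {1, 2, 4} and table 2 already has {2, 4}, so round 3, table 2 must be 3.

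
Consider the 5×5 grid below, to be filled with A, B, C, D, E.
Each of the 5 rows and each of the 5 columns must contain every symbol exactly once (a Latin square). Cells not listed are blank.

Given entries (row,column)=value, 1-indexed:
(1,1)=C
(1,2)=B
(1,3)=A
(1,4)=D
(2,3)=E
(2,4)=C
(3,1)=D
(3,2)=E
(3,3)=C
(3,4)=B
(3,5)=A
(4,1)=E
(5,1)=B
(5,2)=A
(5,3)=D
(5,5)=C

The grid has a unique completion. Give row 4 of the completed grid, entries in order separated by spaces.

E C B A D

Row 4, column 3: row 4 has {E} and column 3 has {A, C, D, E}, leaving only B.
Row 4, column 4: row 4 has {B, E} and column 4 has {B, C, D}, leaving only A.
Row 4, column 5: row 4 has {A, B, E} and column 5 has {A, C}, leaving only D.
Row 4, column 2: row 4 has {A, B, D, E} and column 2 has {A, B, E}, leaving only C.
So row 4 reads: E C B A D.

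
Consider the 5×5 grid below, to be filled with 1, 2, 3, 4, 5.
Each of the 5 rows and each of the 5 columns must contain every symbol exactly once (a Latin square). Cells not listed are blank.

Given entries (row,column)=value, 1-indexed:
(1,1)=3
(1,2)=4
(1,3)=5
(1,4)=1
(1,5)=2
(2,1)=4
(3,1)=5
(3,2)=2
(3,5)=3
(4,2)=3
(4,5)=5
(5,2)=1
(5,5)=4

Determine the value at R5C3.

3

Row 2, column 2: row 2 has {4} and column 2 has {1, 2, 3, 4}, leaving only 5.
Row 2, column 5: row 2 has {4, 5} and column 5 has {2, 3, 4, 5}, leaving only 1.
Row 3, column 4: row 3 has {2, 3, 5} and column 4 has {1}, leaving only 4.
Row 3, column 3: row 3 has {2, 3, 4, 5} and column 3 has {5}, leaving only 1.
Row 4, column 4: row 4 has {3, 5} and column 4 has {1, 4}, leaving only 2.
Row 2, column 4: row 2 has {1, 4, 5} and column 4 has {1, 2, 4}, leaving only 3.
Row 2, column 3: row 2 has {1, 3, 4, 5} and column 3 has {1, 5}, leaving only 2.
Row 5 already has {1, 4} and column 3 already has {1, 2, 5}, so row 5, column 3 must be 3.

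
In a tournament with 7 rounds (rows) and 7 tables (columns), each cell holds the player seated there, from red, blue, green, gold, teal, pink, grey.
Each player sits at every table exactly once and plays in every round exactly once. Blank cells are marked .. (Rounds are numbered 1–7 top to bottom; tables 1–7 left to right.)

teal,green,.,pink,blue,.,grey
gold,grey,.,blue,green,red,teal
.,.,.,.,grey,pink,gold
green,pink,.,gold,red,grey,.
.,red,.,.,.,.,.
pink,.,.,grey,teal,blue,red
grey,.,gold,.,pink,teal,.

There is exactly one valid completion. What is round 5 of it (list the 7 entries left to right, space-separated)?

blue red grey teal gold green pink

Round 5, table 1: round 5 has {red} and table 1 has {green, gold, teal, pink, grey}, leaving only blue.
Round 5, table 5: round 5 has {red, blue} and table 5 has {red, blue, green, teal, pink, grey}, leaving only gold.
Round 5, table 6: round 5 has {red, blue, gold} and table 6 has {red, blue, teal, pink, grey}, leaving only green.
Round 5, table 4: round 5 has {red, blue, green, gold} and table 4 has {blue, gold, pink, grey}, leaving only teal.
Round 5, table 7: round 5 has {red, blue, green, gold, teal} and table 7 has {red, gold, teal, grey}, leaving only pink.
Round 5, table 3: round 5 has {red, blue, green, gold, teal, pink} and table 3 has {gold}, leaving only grey.
So round 5 reads: blue red grey teal gold green pink.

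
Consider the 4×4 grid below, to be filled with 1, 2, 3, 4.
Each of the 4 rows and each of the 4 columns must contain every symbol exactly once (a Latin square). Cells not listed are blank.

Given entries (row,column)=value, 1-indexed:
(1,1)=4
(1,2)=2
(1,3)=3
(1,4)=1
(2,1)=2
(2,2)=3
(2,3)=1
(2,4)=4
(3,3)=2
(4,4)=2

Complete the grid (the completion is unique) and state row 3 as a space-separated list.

1 4 2 3

Row 3, column 4: row 3 has {2} and column 4 has {1, 2, 4}, leaving only 3.
Row 3, column 1: row 3 has {2, 3} and column 1 has {2, 4}, leaving only 1.
Row 3, column 2: row 3 has {1, 2, 3} and column 2 has {2, 3}, leaving only 4.
So row 3 reads: 1 4 2 3.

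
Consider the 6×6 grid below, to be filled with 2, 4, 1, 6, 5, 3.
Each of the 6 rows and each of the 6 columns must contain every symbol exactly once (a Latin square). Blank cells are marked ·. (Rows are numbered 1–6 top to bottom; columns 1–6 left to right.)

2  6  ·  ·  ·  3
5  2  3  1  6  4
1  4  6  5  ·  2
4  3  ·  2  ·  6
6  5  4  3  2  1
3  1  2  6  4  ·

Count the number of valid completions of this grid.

2

Row 1, column 3: eliminating its row and column leaves {1, 5}.
Row 1, column 4: eliminating its row and column leaves {4}.
Row 1, column 5: eliminating its row and column leaves {1, 5}.
Row 3, column 5: eliminating its row and column leaves {3}.
Row 4, column 3: eliminating its row and column leaves {1, 5}.
Row 4, column 5: eliminating its row and column leaves {1, 5}.
Row 6, column 6: eliminating its row and column leaves {5}.
Enumerating the assignments across these blanks that avoid any row or column repeat gives 2 completions.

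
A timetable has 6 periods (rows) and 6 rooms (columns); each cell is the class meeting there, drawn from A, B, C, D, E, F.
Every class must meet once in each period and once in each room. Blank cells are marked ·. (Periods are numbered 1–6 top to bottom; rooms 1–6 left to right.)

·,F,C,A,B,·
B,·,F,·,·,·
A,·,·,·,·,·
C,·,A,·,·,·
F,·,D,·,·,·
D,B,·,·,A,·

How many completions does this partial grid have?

30

Period 1, room 1: eliminating its period and room leaves {E}.
Period 1, room 6: eliminating its period and room leaves {D, E}.
Period 2, room 2: eliminating its period and room leaves {A, C, D, E}.
Period 2, room 4: eliminating its period and room leaves {C, D, E}.
Period 2, room 5: eliminating its period and room leaves {C, D, E}.
Period 2, room 6: eliminating its period and room leaves {A, C, D, E}.
Period 3, room 2: eliminating its period and room leaves {C, D, E}.
Period 3, room 3: eliminating its period and room leaves {B, E}.
Period 3, room 4: eliminating its period and room leaves {B, C, D, E, F}.
Period 3, room 5: eliminating its period and room leaves {C, D, E, F}.
Period 3, room 6: eliminating its period and room leaves {B, C, D, E, F}.
Period 4, room 2: eliminating its period and room leaves {D, E}.
Period 4, room 4: eliminating its period and room leaves {B, D, E, F}.
Period 4, room 5: eliminating its period and room leaves {D, E, F}.
Period 4, room 6: eliminating its period and room leaves {B, D, E, F}.
Period 5, room 2: eliminating its period and room leaves {A, C, E}.
Period 5, room 4: eliminating its period and room leaves {B, C, E}.
Period 5, room 5: eliminating its period and room leaves {C, E}.
Period 5, room 6: eliminating its period and room leaves {A, B, C, E}.
Period 6, room 3: eliminating its period and room leaves {E}.
Period 6, room 4: eliminating its period and room leaves {C, E, F}.
Period 6, room 6: eliminating its period and room leaves {C, E, F}.
Enumerating the assignments across these blanks that avoid any period or room repeat gives 30 completions.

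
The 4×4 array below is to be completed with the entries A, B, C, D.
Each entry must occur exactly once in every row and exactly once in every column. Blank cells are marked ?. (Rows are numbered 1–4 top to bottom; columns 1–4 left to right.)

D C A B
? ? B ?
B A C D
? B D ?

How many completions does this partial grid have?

Row 2, column 1: eliminating its row and column leaves {A, C}.
Row 2, column 2: eliminating its row and column leaves {D}.
Row 2, column 4: eliminating its row and column leaves {A, C}.
Row 4, column 1: eliminating its row and column leaves {A, C}.
Row 4, column 4: eliminating its row and column leaves {A, C}.
Enumerating the assignments across these blanks that avoid any row or column repeat gives 2 completions.

2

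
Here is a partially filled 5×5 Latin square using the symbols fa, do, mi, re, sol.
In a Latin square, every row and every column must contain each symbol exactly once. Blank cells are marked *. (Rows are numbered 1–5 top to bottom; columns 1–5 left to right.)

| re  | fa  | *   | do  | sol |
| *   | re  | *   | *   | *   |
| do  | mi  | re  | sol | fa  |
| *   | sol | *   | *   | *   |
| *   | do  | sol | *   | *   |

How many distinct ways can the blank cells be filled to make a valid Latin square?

3

Row 1, column 3: eliminating its row and column leaves {mi}.
Row 2, column 1: eliminating its row and column leaves {fa, mi, sol}.
Row 2, column 3: eliminating its row and column leaves {fa, do, mi}.
Row 2, column 4: eliminating its row and column leaves {fa, mi}.
Row 2, column 5: eliminating its row and column leaves {do, mi}.
Row 4, column 1: eliminating its row and column leaves {fa, mi}.
Row 4, column 3: eliminating its row and column leaves {fa, do, mi}.
Row 4, column 4: eliminating its row and column leaves {fa, mi, re}.
Row 4, column 5: eliminating its row and column leaves {do, mi, re}.
Row 5, column 1: eliminating its row and column leaves {fa, mi}.
Row 5, column 4: eliminating its row and column leaves {fa, mi, re}.
Row 5, column 5: eliminating its row and column leaves {mi, re}.
Enumerating the assignments across these blanks that avoid any row or column repeat gives 3 completions.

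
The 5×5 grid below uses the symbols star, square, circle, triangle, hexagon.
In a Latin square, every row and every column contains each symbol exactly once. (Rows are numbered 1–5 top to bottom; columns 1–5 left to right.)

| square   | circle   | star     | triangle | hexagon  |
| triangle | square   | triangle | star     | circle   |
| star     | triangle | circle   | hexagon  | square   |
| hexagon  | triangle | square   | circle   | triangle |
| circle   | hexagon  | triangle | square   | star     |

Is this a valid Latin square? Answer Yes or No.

No

Row 4 contains triangle twice (at columns 2 and 5); row 2 is also not a permutation.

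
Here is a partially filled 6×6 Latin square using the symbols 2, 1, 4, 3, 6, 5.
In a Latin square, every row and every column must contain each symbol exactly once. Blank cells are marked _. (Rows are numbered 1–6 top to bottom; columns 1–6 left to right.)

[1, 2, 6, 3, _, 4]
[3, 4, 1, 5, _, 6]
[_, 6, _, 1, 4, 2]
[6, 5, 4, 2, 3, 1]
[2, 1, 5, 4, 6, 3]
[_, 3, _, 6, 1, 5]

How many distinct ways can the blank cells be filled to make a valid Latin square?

Row 1, column 5: eliminating its row and column leaves {5}.
Row 2, column 5: eliminating its row and column leaves {2}.
Row 3, column 1: eliminating its row and column leaves {5}.
Row 3, column 3: eliminating its row and column leaves {3}.
Row 6, column 1: eliminating its row and column leaves {4}.
Row 6, column 3: eliminating its row and column leaves {2}.
Only one assignment across all blanks avoids any row or column repeat, giving 1 completion.

1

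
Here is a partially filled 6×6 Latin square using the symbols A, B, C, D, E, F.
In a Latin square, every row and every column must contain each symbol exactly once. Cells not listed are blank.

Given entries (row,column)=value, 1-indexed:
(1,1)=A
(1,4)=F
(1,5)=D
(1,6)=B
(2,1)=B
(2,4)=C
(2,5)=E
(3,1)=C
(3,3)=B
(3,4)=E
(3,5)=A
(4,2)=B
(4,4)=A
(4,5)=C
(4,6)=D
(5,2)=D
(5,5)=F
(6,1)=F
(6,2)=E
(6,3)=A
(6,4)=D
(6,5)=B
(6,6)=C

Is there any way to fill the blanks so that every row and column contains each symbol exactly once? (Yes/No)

Row 1, column 2: row 1 has {A, B, D, F} and column 2 has {B, D, E}, so it must be C.
Row 1, column 3: row 1 has {A, B, C, D, F} and column 3 has {A, B}, so it must be E.
Row 3, column 2: row 3 has {A, B, C, E} and column 2 has {B, C, D, E}, so it must be F.
Now row 3, column 6: row 3 together with column 6 already contain {A, B, C, D, E, F} — every symbol — so nothing can go there. The grid has no valid completion.

No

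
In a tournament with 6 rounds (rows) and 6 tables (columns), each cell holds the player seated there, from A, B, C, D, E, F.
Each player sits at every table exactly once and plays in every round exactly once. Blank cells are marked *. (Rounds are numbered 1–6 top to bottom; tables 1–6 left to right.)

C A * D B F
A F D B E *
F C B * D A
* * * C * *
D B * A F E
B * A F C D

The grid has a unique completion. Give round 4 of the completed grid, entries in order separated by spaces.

Round 4, table 1: round 4 has {C} and table 1 has {A, B, C, D, F}, leaving only E.
Round 4, table 2: round 4 has {C, E} and table 2 has {A, B, C, F}, leaving only D.
Round 4, table 3: round 4 has {C, D, E} and table 3 has {A, B, D}, leaving only F.
Round 4, table 5: round 4 has {C, D, E, F} and table 5 has {B, C, D, E, F}, leaving only A.
Round 4, table 6: round 4 has {A, C, D, E, F} and table 6 has {A, D, E, F}, leaving only B.
So round 4 reads: E D F C A B.

E D F C A B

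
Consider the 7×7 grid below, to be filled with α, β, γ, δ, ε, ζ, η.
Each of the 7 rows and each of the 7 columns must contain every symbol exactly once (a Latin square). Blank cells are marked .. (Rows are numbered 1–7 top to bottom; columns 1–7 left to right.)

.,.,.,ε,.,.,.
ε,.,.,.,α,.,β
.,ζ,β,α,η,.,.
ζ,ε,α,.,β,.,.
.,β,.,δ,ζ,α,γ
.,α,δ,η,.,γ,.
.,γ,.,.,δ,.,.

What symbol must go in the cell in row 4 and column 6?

δ

Row 1, column 5: row 1 has {ε} and column 5 has {α, β, δ, ζ, η}, leaving only γ.
Row 4, column 4: row 4 has {α, β, ε, ζ} and column 4 has {α, δ, ε, η}, leaving only γ.
Row 2, column 4: row 2 has {α, β, ε} and column 4 has {α, γ, δ, ε, η}, leaving only ζ.
Row 5, column 1: row 5 has {α, β, γ, δ, ζ} and column 1 has {ε, ζ}, leaving only η.
Row 5, column 3: row 5 has {α, β, γ, δ, ζ, η} and column 3 has {α, β, δ}, leaving only ε.
Row 6, column 1: row 6 has {α, γ, δ, η} and column 1 has {ε, ζ, η}, leaving only β.
Row 6, column 5: row 6 has {α, β, γ, δ, η} and column 5 has {α, β, γ, δ, ζ, η}, leaving only ε.
Row 6, column 7: row 6 has {α, β, γ, δ, ε, η} and column 7 has {β, γ}, leaving only ζ.
Row 7, column 1: row 7 has {γ, δ} and column 1 has {β, ε, ζ, η}, leaving only α.
Row 1, column 1: row 1 has {γ, ε} and column 1 has {α, β, ε, ζ, η}, leaving only δ.
Row 1, column 2: row 1 has {γ, δ, ε} and column 2 has {α, β, γ, ε, ζ}, leaving only η.
Row 1, column 3: row 1 has {γ, δ, ε, η} and column 3 has {α, β, δ, ε}, leaving only ζ.
Row 1, column 6: row 1 has {γ, δ, ε, ζ, η} and column 6 has {α, γ}, leaving only β.
Row 1, column 7: row 1 has {β, γ, δ, ε, ζ, η} and column 7 has {β, γ, ζ}, leaving only α.
Row 2, column 2: row 2 has {α, β, ε, ζ} and column 2 has {α, β, γ, ε, ζ, η}, leaving only δ.
Row 2, column 6: row 2 has {α, β, δ, ε, ζ} and column 6 has {α, β, γ}, leaving only η.
Row 4 already has {α, β, γ, ε, ζ} and column 6 already has {α, β, γ, η}, so row 4, column 6 must be δ.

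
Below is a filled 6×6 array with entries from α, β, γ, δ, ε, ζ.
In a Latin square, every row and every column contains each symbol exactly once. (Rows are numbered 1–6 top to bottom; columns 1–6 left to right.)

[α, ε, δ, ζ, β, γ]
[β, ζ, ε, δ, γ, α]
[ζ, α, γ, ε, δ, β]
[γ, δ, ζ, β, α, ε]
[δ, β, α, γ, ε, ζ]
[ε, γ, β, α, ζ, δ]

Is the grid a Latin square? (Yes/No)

Each row is a permutation of the 6 symbols, and so is each column.

Yes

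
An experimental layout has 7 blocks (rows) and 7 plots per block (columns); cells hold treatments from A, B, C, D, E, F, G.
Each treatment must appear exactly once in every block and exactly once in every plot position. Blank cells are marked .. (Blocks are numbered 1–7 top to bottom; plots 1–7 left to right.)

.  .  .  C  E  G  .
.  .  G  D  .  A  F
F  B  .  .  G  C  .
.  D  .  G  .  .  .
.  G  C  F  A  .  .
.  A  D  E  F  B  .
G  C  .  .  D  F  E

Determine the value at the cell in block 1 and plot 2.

F

Block 1 already has {C, E, G} and plot 2 already has {A, B, C, D, G}, so block 1, plot 2 must be F.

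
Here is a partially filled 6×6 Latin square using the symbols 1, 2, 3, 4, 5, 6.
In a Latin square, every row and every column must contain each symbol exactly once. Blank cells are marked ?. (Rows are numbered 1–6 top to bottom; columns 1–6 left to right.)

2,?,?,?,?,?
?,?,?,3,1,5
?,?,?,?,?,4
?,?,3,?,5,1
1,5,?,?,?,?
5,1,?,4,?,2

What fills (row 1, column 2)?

3

Row 6, column 3: row 6 has {1, 2, 4, 5} and column 3 has {3}, leaving only 6.
Row 6, column 5: row 6 has {1, 2, 4, 5, 6} and column 5 has {1, 5}, leaving only 3.
Row 1, column 2 is narrowed to {3, 4, 6}.
If it were 4, then row 4, column 2 would be left with no valid symbol.
If it were 6, then row 5, column 5 would be left with no valid symbol.
So row 1, column 2 must be 3.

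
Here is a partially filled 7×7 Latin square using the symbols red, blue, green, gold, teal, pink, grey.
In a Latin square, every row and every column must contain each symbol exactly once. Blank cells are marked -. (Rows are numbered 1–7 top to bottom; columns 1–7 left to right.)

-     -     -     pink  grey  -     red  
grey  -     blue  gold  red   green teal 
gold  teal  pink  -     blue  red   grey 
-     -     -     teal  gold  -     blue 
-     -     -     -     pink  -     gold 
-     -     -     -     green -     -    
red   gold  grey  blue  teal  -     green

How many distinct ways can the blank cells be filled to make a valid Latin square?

14

Row 1, column 1: eliminating its row and column leaves {blue, green, teal}.
Row 1, column 2: eliminating its row and column leaves {blue, green}.
Row 1, column 3: eliminating its row and column leaves {green, gold, teal}.
Row 1, column 6: eliminating its row and column leaves {blue, gold, teal}.
Row 2, column 2: eliminating its row and column leaves {pink}.
Row 3, column 4: eliminating its row and column leaves {green}.
Row 4, column 1: eliminating its row and column leaves {green, pink}.
Row 4, column 2: eliminating its row and column leaves {red, green, pink, grey}.
Row 4, column 3: eliminating its row and column leaves {red, green}.
Row 4, column 6: eliminating its row and column leaves {pink, grey}.
Row 5, column 1: eliminating its row and column leaves {blue, green, teal}.
Row 5, column 2: eliminating its row and column leaves {red, blue, green, grey}.
Row 5, column 3: eliminating its row and column leaves {red, green, teal}.
Row 5, column 4: eliminating its row and column leaves {red, green, grey}.
Row 5, column 6: eliminating its row and column leaves {blue, teal, grey}.
Row 6, column 1: eliminating its row and column leaves {blue, teal, pink}.
Row 6, column 2: eliminating its row and column leaves {red, blue, pink, grey}.
Row 6, column 3: eliminating its row and column leaves {red, gold, teal}.
Row 6, column 4: eliminating its row and column leaves {red, grey}.
Row 6, column 6: eliminating its row and column leaves {blue, gold, teal, pink, grey}.
Row 6, column 7: eliminating its row and column leaves {pink}.
Row 7, column 6: eliminating its row and column leaves {pink}.
Enumerating the assignments across these blanks that avoid any row or column repeat gives 14 completions.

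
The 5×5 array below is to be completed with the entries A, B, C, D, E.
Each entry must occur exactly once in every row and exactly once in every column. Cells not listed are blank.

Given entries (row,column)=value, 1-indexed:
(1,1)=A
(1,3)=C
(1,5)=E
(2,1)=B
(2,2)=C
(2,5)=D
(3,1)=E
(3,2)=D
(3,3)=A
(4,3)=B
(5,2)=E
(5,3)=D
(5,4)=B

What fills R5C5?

Row 1, column 2: row 1 has {A, C, E} and column 2 has {C, D, E}, leaving only B.
Row 1, column 4: row 1 has {A, B, C, E} and column 4 has {B}, leaving only D.
Row 2, column 3: row 2 has {B, C, D} and column 3 has {A, B, C, D}, leaving only E.
Row 2, column 4: row 2 has {B, C, D, E} and column 4 has {B, D}, leaving only A.
Row 3, column 4: row 3 has {A, D, E} and column 4 has {A, B, D}, leaving only C.
Row 3, column 5: row 3 has {A, C, D, E} and column 5 has {D, E}, leaving only B.
Row 4, column 2: row 4 has {B} and column 2 has {B, C, D, E}, leaving only A.
Row 4, column 4: row 4 has {A, B} and column 4 has {A, B, C, D}, leaving only E.
Row 4, column 5: row 4 has {A, B, E} and column 5 has {B, D, E}, leaving only C.
Row 5 already has {B, D, E} and column 5 already has {B, C, D, E}, so row 5, column 5 must be A.

A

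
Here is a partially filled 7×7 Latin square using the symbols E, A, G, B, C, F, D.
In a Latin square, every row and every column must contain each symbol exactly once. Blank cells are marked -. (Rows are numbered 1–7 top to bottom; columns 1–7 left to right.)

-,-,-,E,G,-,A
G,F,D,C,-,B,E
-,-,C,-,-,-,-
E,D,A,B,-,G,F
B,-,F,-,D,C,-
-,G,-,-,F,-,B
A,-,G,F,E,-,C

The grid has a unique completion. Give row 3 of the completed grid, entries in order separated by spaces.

Row 1, column 3: row 1 has {E, A, G} and column 3 has {A, G, C, F, D}, leaving only B.
Row 1, column 2: row 1 has {E, A, G, B} and column 2 has {G, F, D}, leaving only C.
Row 2, column 5: row 2 has {E, G, B, C, F, D} and column 5 has {E, G, F, D}, leaving only A.
Row 3, column 5: row 3 has {C} and column 5 has {E, A, G, F, D}, leaving only B.
Row 4, column 5: row 4 has {E, A, G, B, F, D} and column 5 has {E, A, G, B, F, D}, leaving only C.
Row 5, column 7: row 5 has {B, C, F, D} and column 7 has {E, A, B, C, F}, leaving only G.
Row 3, column 7: row 3 has {B, C} and column 7 has {E, A, G, B, C, F}, leaving only D.
Row 3, column 1: row 3 has {B, C, D} and column 1 has {E, A, G, B}, leaving only F.
Row 1, column 1: row 1 has {E, A, G, B, C} and column 1 has {E, A, G, B, F}, leaving only D.
Row 1, column 6: row 1 has {E, A, G, B, C, D} and column 6 has {G, B, C}, leaving only F.
Row 5, column 4: row 5 has {G, B, C, F, D} and column 4 has {E, B, C, F}, leaving only A.
Row 3, column 4: row 3 has {B, C, F, D} and column 4 has {E, A, B, C, F}, leaving only G.
Row 5, column 2: row 5 has {A, G, B, C, F, D} and column 2 has {G, C, F, D}, leaving only E.
Row 3, column 2: row 3 has {G, B, C, F, D} and column 2 has {E, G, C, F, D}, leaving only A.
Row 3, column 6: row 3 has {A, G, B, C, F, D} and column 6 has {G, B, C, F}, leaving only E.
So row 3 reads: F A C G B E D.

F A C G B E D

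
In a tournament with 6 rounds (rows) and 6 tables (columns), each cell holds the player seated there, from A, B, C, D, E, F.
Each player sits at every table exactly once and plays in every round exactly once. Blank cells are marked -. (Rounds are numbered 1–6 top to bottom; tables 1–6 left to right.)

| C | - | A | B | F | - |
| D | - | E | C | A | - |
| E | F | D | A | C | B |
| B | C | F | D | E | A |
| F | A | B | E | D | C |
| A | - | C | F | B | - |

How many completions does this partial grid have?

Round 1, table 2: eliminating its round and table leaves {D, E}.
Round 1, table 6: eliminating its round and table leaves {D, E}.
Round 2, table 2: eliminating its round and table leaves {B}.
Round 2, table 6: eliminating its round and table leaves {F}.
Round 6, table 2: eliminating its round and table leaves {D, E}.
Round 6, table 6: eliminating its round and table leaves {D, E}.
Enumerating the assignments across these blanks that avoid any round or table repeat gives 2 completions.

2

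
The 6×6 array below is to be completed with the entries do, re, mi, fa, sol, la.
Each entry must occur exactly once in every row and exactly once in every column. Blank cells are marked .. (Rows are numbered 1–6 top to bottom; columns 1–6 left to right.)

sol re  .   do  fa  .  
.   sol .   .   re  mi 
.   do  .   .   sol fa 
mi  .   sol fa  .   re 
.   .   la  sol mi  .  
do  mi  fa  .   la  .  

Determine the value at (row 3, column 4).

Row 1, column 3: row 1 has {do, re, fa, sol} and column 3 has {fa, sol, la}, leaving only mi.
Row 1, column 6: row 1 has {do, re, mi, fa, sol} and column 6 has {re, mi, fa}, leaving only la.
Row 2, column 3: row 2 has {re, mi, sol} and column 3 has {mi, fa, sol, la}, leaving only do.
Row 2, column 4: row 2 has {do, re, mi, sol} and column 4 has {do, fa, sol}, leaving only la.
Row 2, column 1: row 2 has {do, re, mi, sol, la} and column 1 has {do, mi, sol}, leaving only fa.
Row 3, column 3: row 3 has {do, fa, sol} and column 3 has {do, mi, fa, sol, la}, leaving only re.
Row 3 already has {do, re, fa, sol} and column 4 already has {do, fa, sol, la}, so row 3, column 4 must be mi.

mi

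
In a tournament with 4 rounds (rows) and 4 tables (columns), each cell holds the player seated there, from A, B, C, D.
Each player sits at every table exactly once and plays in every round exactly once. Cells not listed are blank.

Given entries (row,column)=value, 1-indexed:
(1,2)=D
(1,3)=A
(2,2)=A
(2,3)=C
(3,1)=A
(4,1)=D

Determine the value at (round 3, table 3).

Round 2, table 1: round 2 has {A, C} and table 1 has {A, D}, leaving only B.
Round 1, table 1: round 1 has {A, D} and table 1 has {A, B, D}, leaving only C.
Round 1, table 4: round 1 has {A, C, D} and table 4 has {}, leaving only B.
Round 2, table 4: round 2 has {A, B, C} and table 4 has {B}, leaving only D.
Round 3, table 4: round 3 has {A} and table 4 has {B, D}, leaving only C.
Round 3, table 2: round 3 has {A, C} and table 2 has {A, D}, leaving only B.
Round 3 already has {A, B, C} and table 3 already has {A, C}, so round 3, table 3 must be D.

D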